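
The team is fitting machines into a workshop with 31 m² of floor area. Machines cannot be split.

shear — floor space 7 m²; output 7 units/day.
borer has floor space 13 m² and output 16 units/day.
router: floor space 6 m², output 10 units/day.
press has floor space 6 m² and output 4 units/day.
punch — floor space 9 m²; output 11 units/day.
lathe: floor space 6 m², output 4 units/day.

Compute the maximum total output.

37

Allowing fractional choices, the relaxed optimum would be about 40.0, but machines are indivisible.
borer + router + press + lathe: floor space 13 + 6 + 6 + 6 = 31 ≤ 31, output 16 + 10 + 4 + 4 = 34.
shear + borer + punch: floor space 7 + 13 + 9 = 29 ≤ 31, output 7 + 16 + 11 = 34.
borer + router + punch: floor space 13 + 6 + 9 = 28 ≤ 31, output 16 + 10 + 11 = 37.
Best is borer, router, and punch with total output 37.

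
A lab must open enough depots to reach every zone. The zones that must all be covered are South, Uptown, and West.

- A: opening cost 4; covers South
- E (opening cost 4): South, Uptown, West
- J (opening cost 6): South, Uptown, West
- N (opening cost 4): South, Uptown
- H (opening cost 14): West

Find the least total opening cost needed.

4

E alone covers South, Uptown, West — every zone.
Total opening cost: 4.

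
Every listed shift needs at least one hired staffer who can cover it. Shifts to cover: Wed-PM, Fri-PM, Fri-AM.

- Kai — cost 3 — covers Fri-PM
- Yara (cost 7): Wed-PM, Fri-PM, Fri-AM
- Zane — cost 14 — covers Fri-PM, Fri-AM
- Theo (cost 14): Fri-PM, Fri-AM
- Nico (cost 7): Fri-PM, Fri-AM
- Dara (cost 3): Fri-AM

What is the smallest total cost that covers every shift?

Yara alone covers Wed-PM, Fri-PM, Fri-AM — every shift.
Total cost: 7.
No cover costs less than 7.

7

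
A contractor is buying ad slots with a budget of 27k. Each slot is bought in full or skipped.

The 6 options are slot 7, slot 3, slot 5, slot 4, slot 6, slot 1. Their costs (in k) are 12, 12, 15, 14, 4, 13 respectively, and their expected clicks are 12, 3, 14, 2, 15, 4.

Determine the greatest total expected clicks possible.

slot 7 + slot 5: cost 12 + 15 = 27 ≤ 27, expected clicks 12 + 14 = 26.
slot 5 + slot 6: cost 15 + 4 = 19 ≤ 27, expected clicks 14 + 15 = 29.
slot 7 + slot 6: cost 12 + 4 = 16 ≤ 27, expected clicks 12 + 15 = 27.
Best is slot 5 and slot 6 with total expected clicks 29.

29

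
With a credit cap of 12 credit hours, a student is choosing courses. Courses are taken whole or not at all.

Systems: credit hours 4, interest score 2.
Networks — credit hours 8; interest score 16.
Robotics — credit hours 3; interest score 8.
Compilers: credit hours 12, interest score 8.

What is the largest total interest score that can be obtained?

This is an integer program with binary decision variables.
Take Networks and Robotics: credit hours 8 + 3 = 11 ≤ 12, interest score 16 + 8 = 24.
No other feasible combination does better.

24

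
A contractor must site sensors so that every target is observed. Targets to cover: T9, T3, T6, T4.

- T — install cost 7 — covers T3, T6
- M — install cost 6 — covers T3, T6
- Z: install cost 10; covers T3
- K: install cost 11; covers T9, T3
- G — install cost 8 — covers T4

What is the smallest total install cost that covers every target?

25

Choose M, K, and G: together they cover T9, T3, T6, T4 — every target.
Total install cost: 6 + 11 + 8 = 25.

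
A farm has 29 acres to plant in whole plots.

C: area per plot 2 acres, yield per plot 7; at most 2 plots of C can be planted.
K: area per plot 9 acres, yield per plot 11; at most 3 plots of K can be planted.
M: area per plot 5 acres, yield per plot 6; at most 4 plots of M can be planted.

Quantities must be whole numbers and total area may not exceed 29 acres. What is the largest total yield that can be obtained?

C has the best ratio (7/2); taking only C gives at most 2×7 = 14 (stopped by the supply cap of 2).
Mixing does better — 2×C, 1×K, and 3×M: area 28 ≤ 29, yield 2·7 + 1·11 + 3·6 = 43.

43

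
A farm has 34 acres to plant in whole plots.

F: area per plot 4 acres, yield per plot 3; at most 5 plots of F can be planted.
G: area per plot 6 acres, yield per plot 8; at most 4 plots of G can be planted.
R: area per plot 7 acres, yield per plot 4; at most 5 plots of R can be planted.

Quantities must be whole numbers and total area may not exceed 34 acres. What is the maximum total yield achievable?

38

This is a bounded integer knapsack.
G has the best ratio (8/6); taking only G gives at most 4×8 = 32 (stopped by the supply cap of 4).
Mixing does better — 2×F and 4×G: area 32 ≤ 34, yield 2·3 + 4·8 = 38.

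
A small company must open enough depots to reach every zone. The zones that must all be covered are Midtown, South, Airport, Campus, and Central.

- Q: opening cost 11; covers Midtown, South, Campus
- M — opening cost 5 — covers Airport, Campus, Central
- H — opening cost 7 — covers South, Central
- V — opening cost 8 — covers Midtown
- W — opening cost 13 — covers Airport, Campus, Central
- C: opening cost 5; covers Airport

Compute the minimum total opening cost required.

16

Choose Q and M: together they cover Midtown, South, Airport, Campus, Central — every zone.
Total opening cost: 11 + 5 = 16.
No cover costs less than 16.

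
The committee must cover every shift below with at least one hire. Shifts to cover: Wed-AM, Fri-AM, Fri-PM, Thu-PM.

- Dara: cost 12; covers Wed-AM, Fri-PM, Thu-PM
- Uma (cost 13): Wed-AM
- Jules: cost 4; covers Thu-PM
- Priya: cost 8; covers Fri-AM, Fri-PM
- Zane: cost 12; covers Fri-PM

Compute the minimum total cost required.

20

Choose Dara and Priya: together they cover Wed-AM, Fri-AM, Fri-PM, Thu-PM — every shift.
Total cost: 12 + 8 = 20.
No cover costs less than 20.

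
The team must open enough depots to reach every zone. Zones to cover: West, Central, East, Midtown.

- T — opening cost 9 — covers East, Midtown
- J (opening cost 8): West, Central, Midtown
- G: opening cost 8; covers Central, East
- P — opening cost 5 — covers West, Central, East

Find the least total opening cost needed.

13

Choose J and P: together they cover West, Central, East, Midtown — every zone.
Total opening cost: 8 + 5 = 13.
No cover costs less than 13.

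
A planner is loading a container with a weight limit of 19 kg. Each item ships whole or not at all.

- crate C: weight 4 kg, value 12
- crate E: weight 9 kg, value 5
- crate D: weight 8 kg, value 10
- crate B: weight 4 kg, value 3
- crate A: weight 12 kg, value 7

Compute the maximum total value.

25

crate C + crate D: weight 4 + 8 = 12 ≤ 19, value 12 + 10 = 22.
crate C + crate D + crate B: weight 4 + 8 + 4 = 16 ≤ 19, value 12 + 10 + 3 = 25.
Best is crate C, crate D, and crate B with total value 25.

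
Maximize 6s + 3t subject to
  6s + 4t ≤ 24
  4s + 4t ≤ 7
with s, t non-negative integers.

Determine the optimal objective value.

6

Relaxing integrality, the LP optimum is 10.50 at (s,t) = (1.75, 0), which is not an integer point.
(s,t)=(1,0): 6·1+4·0=6≤24, 4·1+4·0=4≤7, objective 6.
(s,t)=(0,1): 6·0+4·1=4≤24, 4·0+4·1=4≤7, objective 3.
(s,t)=(0,0): 6·0+4·0=0≤24, 4·0+4·0=0≤7, objective 0.
No feasible integer point exceeds 6.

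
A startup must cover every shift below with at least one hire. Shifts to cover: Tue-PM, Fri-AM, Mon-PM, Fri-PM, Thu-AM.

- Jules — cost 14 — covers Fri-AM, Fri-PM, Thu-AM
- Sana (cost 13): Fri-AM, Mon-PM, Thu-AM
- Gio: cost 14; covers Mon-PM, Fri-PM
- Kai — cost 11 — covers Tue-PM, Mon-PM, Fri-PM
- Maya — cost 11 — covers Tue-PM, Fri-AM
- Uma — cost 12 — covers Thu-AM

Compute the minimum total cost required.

24

Choose Sana and Kai: together they cover Tue-PM, Fri-AM, Mon-PM, Fri-PM, Thu-AM — every shift.
Total cost: 13 + 11 = 24.
No cover costs less than 24.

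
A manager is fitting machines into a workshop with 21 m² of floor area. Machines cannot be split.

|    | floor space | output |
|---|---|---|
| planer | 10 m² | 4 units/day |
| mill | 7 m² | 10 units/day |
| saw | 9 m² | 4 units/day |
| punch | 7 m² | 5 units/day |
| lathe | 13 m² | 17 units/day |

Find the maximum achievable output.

Take mill and lathe: floor space 7 + 13 = 20 ≤ 21, output 10 + 17 = 27.
No other feasible combination does better.

27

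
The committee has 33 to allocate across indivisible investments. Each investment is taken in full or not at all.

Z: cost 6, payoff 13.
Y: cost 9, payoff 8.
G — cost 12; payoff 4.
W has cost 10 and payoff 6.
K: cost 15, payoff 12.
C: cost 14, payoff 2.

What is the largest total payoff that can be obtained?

33

This is an integer program with binary decision variables.
Z + G + K: cost 6 + 12 + 15 = 33 ≤ 33, payoff 13 + 4 + 12 = 29.
Z + W + K: cost 6 + 10 + 15 = 31 ≤ 33, payoff 13 + 6 + 12 = 31.
Z + Y + K: cost 6 + 9 + 15 = 30 ≤ 33, payoff 13 + 8 + 12 = 33.
Best is Z, Y, and K with total payoff 33.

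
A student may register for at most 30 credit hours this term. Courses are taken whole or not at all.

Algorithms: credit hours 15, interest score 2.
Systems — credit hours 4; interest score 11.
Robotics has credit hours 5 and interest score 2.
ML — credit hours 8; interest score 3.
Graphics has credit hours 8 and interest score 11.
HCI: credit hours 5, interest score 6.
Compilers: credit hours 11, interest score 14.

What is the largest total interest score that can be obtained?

42

Systems + Graphics + Compilers: credit hours 4 + 8 + 11 = 23 ≤ 30, interest score 11 + 11 + 14 = 36.
Systems + Robotics + Graphics + Compilers: credit hours 4 + 5 + 8 + 11 = 28 ≤ 30, interest score 11 + 2 + 11 + 14 = 38.
Systems + Graphics + HCI + Compilers: credit hours 4 + 8 + 5 + 11 = 28 ≤ 30, interest score 11 + 11 + 6 + 14 = 42.
Best is Systems, Graphics, HCI, and Compilers with total interest score 42.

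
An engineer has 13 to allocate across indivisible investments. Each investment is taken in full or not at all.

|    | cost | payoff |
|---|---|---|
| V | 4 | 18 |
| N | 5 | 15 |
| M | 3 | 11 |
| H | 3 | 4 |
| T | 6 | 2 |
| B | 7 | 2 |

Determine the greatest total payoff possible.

V + N + M: cost 4 + 5 + 3 = 12 ≤ 13, payoff 18 + 15 + 11 = 44.
V + N + H: cost 4 + 5 + 3 = 12 ≤ 13, payoff 18 + 15 + 4 = 37.
Best is V, N, and M with total payoff 44.

44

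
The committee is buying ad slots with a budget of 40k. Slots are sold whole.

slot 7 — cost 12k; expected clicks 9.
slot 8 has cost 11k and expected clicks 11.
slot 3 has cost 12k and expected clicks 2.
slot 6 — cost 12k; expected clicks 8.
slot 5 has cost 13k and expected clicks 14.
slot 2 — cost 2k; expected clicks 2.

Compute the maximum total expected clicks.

36

This is a 0-1 knapsack instance.
Take slot 7, slot 8, slot 5, and slot 2: cost 12 + 11 + 13 + 2 = 38 ≤ 40, expected clicks 9 + 11 + 14 + 2 = 36.
No other feasible combination does better.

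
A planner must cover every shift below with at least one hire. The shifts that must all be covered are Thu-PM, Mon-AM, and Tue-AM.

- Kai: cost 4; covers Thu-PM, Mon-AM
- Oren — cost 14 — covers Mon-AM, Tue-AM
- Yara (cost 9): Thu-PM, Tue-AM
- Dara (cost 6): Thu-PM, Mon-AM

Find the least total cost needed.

13

Choose Kai and Yara: together they cover Thu-PM, Mon-AM, Tue-AM — every shift.
Total cost: 4 + 9 = 13.
No cover costs less than 13.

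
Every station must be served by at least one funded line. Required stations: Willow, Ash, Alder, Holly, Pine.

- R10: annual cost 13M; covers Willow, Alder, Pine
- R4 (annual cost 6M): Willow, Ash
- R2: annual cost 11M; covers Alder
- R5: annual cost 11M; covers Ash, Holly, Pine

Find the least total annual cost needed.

24

The greedy cost-per-new-station heuristic would pick R4, R5, and R2 for 28, but a cheaper cover exists.
Choose R10 and R5: together they cover Willow, Ash, Alder, Holly, Pine — every station.
Total annual cost: 13 + 11 = 24.
No cover costs less than 24.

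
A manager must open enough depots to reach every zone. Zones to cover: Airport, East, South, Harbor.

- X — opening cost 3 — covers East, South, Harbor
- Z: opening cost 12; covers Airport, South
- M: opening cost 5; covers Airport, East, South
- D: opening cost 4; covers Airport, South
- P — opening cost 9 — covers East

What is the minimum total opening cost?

7

Choose X and D: together they cover Airport, East, South, Harbor — every zone.
Total opening cost: 3 + 4 = 7.
No cover costs less than 7.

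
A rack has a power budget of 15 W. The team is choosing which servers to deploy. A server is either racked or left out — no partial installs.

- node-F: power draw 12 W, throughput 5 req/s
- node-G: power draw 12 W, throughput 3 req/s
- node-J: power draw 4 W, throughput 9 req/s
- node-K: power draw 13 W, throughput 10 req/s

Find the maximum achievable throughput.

This is an integer program with binary decision variables.
node-K: power draw 13 ≤ 15, throughput 10.
node-J: power draw 4 ≤ 15, throughput 9.
node-F: power draw 12 ≤ 15, throughput 5.
Best is node-K with total throughput 10.

10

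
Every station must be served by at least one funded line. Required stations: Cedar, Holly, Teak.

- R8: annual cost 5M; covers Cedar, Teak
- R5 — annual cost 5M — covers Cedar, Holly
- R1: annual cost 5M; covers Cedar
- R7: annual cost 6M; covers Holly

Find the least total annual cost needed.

Choose R8 and R5: together they cover Cedar, Holly, Teak — every station.
Total annual cost: 5 + 5 = 10.
No cover costs less than 10.

10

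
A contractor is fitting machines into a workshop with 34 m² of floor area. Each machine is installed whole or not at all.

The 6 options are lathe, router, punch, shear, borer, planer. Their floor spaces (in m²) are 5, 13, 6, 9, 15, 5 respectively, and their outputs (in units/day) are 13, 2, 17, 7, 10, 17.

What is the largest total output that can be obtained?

Take lathe, punch, borer, and planer: floor space 5 + 6 + 15 + 5 = 31 ≤ 34, output 13 + 17 + 10 + 17 = 57.
No other feasible combination does better.

57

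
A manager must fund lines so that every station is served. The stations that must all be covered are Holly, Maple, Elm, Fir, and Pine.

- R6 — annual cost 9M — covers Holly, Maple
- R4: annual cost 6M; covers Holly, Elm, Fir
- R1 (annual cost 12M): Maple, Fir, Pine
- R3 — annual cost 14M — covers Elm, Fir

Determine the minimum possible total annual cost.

18

Choose R4 and R1: together they cover Holly, Maple, Elm, Fir, Pine — every station.
Total annual cost: 6 + 12 = 18.
No cover costs less than 18.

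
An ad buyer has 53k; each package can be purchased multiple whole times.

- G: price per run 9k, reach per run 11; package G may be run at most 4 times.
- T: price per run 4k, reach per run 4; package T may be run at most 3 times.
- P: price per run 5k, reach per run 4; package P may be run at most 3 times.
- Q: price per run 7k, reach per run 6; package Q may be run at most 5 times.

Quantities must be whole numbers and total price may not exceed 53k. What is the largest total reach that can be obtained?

60

4×G, 2×P, and 1×Q: price 53 ≤ 53, reach 4·11 + 2·4 + 1·6 = 58.
4×G, 3×T, and 1×P: price 53 ≤ 53, reach 4·11 + 3·4 + 1·4 = 60.
Best is 60.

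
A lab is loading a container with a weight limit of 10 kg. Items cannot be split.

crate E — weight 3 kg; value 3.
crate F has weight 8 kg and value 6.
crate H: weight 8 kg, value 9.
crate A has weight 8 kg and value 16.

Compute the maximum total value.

16

This is a 0-1 knapsack instance.
Take crate A: weight 8 ≤ 10, value 16.
No other feasible combination does better.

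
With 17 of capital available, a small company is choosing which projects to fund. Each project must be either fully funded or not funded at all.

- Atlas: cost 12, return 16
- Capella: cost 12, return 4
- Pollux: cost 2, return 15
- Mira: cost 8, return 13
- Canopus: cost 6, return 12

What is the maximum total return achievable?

40

Take Pollux, Mira, and Canopus: cost 2 + 8 + 6 = 16 ≤ 17, return 15 + 13 + 12 = 40.
No other feasible combination does better.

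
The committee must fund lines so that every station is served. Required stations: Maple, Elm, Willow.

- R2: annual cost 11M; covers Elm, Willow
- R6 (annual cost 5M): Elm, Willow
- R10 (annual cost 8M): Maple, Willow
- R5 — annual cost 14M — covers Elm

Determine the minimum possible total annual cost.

This is a weighted set-cover instance.
Choose R6 and R10: together they cover Maple, Elm, Willow — every station.
Total annual cost: 5 + 8 = 13.
No cover costs less than 13.

13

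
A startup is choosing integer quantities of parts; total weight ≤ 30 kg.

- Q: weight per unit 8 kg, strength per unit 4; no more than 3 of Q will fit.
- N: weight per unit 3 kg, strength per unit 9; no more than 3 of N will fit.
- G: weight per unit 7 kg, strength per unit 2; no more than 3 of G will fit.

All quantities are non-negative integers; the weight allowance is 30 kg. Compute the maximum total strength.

35

Take 2×Q and 3×N: weight 25 ≤ 30, strength 2·4 + 3·9 = 35.
N has the best ratio (9/3) and is taken to its limit of 3; remaining capacity is filled optimally with the others.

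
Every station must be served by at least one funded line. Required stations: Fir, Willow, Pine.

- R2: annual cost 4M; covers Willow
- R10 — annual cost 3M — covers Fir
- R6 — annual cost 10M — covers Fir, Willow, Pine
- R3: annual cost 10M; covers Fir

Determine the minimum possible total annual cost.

The greedy cost-per-new-station heuristic would pick R10, R2, and R6 for 17, but a cheaper cover exists.
R6 alone covers Fir, Willow, Pine — every station.
Total annual cost: 10.
No cover costs less than 10.

10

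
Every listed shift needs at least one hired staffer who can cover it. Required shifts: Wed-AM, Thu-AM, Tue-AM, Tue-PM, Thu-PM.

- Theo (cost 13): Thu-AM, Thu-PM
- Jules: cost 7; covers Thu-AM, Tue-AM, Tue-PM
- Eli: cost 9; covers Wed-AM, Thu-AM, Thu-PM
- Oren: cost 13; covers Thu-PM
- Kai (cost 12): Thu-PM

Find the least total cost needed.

Choose Jules and Eli: together they cover Wed-AM, Thu-AM, Tue-AM, Tue-PM, Thu-PM — every shift.
Total cost: 7 + 9 = 16.
No cover costs less than 16.

16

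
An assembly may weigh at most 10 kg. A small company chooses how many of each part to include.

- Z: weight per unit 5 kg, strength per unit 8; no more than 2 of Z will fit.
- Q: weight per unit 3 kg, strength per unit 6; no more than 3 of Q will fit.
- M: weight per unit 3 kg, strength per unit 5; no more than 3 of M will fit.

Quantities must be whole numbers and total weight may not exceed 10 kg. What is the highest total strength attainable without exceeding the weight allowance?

18

Q has the best ratio (6/3); taking only Q gives at most 3×6 = 18 (stopped by the weight limit).
Optimal: 3×Q: weight 9 ≤ 10, strength 3·6 = 18.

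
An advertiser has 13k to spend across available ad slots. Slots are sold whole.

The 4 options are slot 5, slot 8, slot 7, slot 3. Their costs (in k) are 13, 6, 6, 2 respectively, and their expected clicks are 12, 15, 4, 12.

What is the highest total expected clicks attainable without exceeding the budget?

27

Take slot 8 and slot 3: cost 6 + 2 = 8 ≤ 13, expected clicks 15 + 12 = 27.
No other feasible combination does better.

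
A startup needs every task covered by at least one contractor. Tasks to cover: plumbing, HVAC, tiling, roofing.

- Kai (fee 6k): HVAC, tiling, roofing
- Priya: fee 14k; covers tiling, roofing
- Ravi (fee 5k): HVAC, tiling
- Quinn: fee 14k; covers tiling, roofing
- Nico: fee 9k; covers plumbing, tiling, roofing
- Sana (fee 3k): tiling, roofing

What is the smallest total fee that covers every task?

14

Choose Ravi and Nico: together they cover plumbing, HVAC, tiling, roofing — every task.
Total fee: 5 + 9 = 14.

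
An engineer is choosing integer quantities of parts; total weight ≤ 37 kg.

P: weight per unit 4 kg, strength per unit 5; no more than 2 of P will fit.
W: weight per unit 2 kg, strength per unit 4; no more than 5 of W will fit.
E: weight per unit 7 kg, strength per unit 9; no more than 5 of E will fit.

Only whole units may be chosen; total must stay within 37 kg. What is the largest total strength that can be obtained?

53

Take 2×P, 4×W, and 3×E: weight 37 ≤ 37, strength 2·5 + 4·4 + 3·9 = 53.
No other integer combination yields more.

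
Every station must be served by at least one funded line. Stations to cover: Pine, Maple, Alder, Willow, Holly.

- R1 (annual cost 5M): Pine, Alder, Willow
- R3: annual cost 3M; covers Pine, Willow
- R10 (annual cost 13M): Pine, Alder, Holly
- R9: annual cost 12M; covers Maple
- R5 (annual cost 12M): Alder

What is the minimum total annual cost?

The greedy cost-per-new-station heuristic would pick R3, R1, R9, and R10 for 33, but a cheaper cover exists.
Choose R3, R10, and R9: together they cover Pine, Maple, Alder, Willow, Holly — every station.
Total annual cost: 3 + 13 + 12 = 28.
No cover costs less than 28.

28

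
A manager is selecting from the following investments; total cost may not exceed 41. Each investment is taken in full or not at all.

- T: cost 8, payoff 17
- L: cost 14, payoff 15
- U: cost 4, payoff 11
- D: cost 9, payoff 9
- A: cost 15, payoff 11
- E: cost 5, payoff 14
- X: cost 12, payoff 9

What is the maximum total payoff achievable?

Allowing fractional choices, the relaxed optimum would be about 66.8, but investments are indivisible.
T + U + D + E + X: cost 8 + 4 + 9 + 5 + 12 = 38 ≤ 41, payoff 17 + 11 + 9 + 14 + 9 = 60.
T + L + U + D + E: cost 8 + 14 + 4 + 9 + 5 = 40 ≤ 41, payoff 17 + 15 + 11 + 9 + 14 = 66.
T + U + D + A + E: cost 8 + 4 + 9 + 15 + 5 = 41 ≤ 41, payoff 17 + 11 + 9 + 11 + 14 = 62.
Best is T, L, U, D, and E with total payoff 66.

66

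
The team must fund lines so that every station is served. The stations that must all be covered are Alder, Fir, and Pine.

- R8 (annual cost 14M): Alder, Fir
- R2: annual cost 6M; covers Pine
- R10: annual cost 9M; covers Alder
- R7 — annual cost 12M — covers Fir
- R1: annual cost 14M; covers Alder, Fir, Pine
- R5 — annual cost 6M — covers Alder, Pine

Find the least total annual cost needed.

14

R1 alone covers Alder, Fir, Pine — every station.
Total annual cost: 14.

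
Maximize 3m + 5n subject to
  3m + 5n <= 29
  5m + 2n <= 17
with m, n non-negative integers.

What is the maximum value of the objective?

28

The continuous relaxation peaks at (0, 5.8) with value 29.00; rounding to a feasible lattice point costs some objective.
(m,n)=(1,5) is feasible, giving 28.
(m,n)=(0,5) is feasible, giving 25.
(m,n)=(1,4) is feasible, giving 23.
The best lattice point is (1,5), giving 28.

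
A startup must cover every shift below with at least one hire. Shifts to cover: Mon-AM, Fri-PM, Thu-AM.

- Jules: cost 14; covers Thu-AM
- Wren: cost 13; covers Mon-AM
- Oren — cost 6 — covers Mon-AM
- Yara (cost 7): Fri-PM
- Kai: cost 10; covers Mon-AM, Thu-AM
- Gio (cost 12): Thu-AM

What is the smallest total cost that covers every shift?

17

This is a weighted set-cover instance.
Choose Yara and Kai: together they cover Mon-AM, Fri-PM, Thu-AM — every shift.
Total cost: 7 + 10 = 17.
No cover costs less than 17.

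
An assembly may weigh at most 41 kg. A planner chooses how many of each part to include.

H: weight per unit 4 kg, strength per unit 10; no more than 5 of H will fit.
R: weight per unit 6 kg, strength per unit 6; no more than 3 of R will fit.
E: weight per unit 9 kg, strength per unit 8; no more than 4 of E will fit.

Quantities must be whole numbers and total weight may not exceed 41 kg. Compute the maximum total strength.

5×H, 2×R, and 1×E: weight 41 ≤ 41, strength 5·10 + 2·6 + 1·8 = 70.
5×H and 3×R: weight 38 ≤ 41, strength 5·10 + 3·6 = 68.
Best is 70.

70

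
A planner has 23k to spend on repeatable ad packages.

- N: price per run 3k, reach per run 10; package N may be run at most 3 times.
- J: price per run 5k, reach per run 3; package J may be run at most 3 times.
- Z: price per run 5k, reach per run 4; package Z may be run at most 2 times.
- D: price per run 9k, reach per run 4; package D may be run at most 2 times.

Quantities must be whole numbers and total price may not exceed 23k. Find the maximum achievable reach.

38

N has the best ratio (10/3); taking only N gives at most 3×10 = 30 (stopped by the supply cap of 3).
Mixing does better — 3×N, 1×Z, and 1×D: price 23 ≤ 23, reach 3·10 + 1·4 + 1·4 = 38.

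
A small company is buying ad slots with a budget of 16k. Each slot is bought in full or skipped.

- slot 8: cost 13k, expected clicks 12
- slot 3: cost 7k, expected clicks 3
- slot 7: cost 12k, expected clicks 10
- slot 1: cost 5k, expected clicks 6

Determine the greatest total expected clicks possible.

12

Allowing fractional choices, the relaxed optimum would be about 16.2, but ad slots are indivisible.
slot 7: cost 12 ≤ 16, expected clicks 10.
slot 8: cost 13 ≤ 16, expected clicks 12.
slot 3 + slot 1: cost 7 + 5 = 12 ≤ 16, expected clicks 3 + 6 = 9.
Best is slot 8 with total expected clicks 12.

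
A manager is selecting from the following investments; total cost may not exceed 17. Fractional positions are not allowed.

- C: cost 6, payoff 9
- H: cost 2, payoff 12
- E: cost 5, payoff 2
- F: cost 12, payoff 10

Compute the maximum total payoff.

Allowing fractional choices, the relaxed optimum would be about 28.5, but investments are indivisible.
H + F: cost 2 + 12 = 14 ≤ 17, payoff 12 + 10 = 22.
C + H + E: cost 6 + 2 + 5 = 13 ≤ 17, payoff 9 + 12 + 2 = 23.
Best is C, H, and E with total payoff 23.

23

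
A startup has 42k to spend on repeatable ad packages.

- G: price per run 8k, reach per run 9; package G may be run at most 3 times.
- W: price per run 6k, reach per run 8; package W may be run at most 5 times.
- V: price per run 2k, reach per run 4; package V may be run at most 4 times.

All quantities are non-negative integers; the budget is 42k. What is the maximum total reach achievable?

58

This is a bounded integer knapsack.
Take 2×G, 3×W, and 4×V: price 42 ≤ 42, reach 2·9 + 3·8 + 4·4 = 58.
V has the best ratio (4/2) and is taken to its limit of 4; remaining capacity is filled optimally with the others.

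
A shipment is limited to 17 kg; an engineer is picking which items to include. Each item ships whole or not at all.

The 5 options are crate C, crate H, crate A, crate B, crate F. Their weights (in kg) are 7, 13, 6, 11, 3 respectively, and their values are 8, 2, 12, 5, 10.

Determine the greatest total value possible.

30

Take crate C, crate A, and crate F: weight 7 + 6 + 3 = 16 ≤ 17, value 8 + 12 + 10 = 30.
No other feasible combination does better.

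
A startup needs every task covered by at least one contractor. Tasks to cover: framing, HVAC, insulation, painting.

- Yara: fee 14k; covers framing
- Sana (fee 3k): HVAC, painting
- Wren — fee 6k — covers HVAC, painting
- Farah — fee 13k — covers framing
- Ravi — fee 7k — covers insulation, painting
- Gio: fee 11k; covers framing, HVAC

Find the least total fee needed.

18

The greedy cost-per-new-task heuristic would pick Sana, Ravi, and Gio for 21, but a cheaper cover exists.
Choose Ravi and Gio: together they cover framing, HVAC, insulation, painting — every task.
Total fee: 7 + 11 = 18.
No cover costs less than 18.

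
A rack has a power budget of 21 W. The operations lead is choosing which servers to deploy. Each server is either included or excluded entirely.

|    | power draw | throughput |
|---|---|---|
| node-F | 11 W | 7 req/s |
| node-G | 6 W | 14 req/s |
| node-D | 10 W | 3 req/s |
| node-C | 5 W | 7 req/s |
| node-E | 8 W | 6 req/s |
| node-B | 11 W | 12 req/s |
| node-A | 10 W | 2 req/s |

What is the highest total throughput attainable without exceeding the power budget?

This is an integer program with binary decision variables.
Take node-G, node-C, and node-E: power draw 6 + 5 + 8 = 19 ≤ 21, throughput 14 + 7 + 6 = 27.
No other feasible combination does better.

27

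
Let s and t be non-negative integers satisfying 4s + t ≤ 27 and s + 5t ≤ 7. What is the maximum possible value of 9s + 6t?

54

Relaxing integrality, the LP optimum is 60.95 at (s,t) = (6.74, 0.0526), which is not an integer point.
(s,t)=(6,0) is feasible, giving 54.
(s,t)=(5,0) is feasible, giving 45.
Maximum is 54 at (s,t)=(6,0).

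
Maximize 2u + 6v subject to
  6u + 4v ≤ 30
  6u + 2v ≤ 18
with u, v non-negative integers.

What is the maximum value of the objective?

42

(u,v)=(0,7): 6·0+4·7=28≤30, 6·0+2·7=14≤18, objective 42.
(u,v)=(1,6): 6·1+4·6=30≤30, 6·1+2·6=18≤18, objective 38.
(u,v)=(0,6): 6·0+4·6=24≤30, 6·0+2·6=12≤18, objective 36.
The best lattice point is (0,7), giving 42.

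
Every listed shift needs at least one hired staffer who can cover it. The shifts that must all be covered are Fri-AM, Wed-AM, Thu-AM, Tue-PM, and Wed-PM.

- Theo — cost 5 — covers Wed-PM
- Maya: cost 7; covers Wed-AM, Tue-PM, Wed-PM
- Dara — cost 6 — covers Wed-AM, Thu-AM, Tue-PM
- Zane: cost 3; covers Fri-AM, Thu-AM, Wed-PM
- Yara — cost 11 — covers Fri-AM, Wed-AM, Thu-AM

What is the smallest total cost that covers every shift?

9

Choose Dara and Zane: together they cover Fri-AM, Wed-AM, Thu-AM, Tue-PM, Wed-PM — every shift.
Total cost: 6 + 3 = 9.
No cover costs less than 9.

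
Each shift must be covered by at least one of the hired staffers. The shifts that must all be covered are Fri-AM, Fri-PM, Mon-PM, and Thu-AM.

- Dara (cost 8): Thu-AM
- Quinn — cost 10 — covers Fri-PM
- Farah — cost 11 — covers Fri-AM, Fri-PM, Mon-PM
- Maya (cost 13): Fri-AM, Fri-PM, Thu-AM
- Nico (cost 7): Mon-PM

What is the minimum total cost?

Choose Dara and Farah: together they cover Fri-AM, Fri-PM, Mon-PM, Thu-AM — every shift.
Total cost: 8 + 11 = 19.

19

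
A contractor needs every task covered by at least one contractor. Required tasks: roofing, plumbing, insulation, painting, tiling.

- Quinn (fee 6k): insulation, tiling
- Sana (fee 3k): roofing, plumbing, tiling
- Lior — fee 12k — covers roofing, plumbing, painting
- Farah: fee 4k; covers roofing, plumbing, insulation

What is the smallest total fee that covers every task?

This is an integer covering problem.
Choose Quinn and Lior: together they cover roofing, plumbing, insulation, painting, tiling — every task.
Total fee: 6 + 12 = 18.

18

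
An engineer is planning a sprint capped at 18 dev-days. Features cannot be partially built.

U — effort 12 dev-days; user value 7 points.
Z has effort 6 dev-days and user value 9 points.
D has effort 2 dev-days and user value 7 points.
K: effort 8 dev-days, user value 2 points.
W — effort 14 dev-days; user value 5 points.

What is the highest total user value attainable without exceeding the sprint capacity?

Treat it as a binary knapsack problem.
Z + D: effort 6 + 2 = 8 ≤ 18, user value 9 + 7 = 16.
Z + D + K: effort 6 + 2 + 8 = 16 ≤ 18, user value 9 + 7 + 2 = 18.
U + Z: effort 12 + 6 = 18 ≤ 18, user value 7 + 9 = 16.
Best is Z, D, and K with total user value 18.

18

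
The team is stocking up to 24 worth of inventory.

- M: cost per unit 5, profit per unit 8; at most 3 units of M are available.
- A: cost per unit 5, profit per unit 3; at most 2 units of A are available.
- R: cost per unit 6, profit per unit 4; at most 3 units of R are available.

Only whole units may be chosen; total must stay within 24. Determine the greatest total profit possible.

28

This is a bounded integer knapsack.
3×M and 1×R: cost 21 ≤ 24, profit 3·8 + 1·4 = 28.
3×M and 1×A: cost 20 ≤ 24, profit 3·8 + 1·3 = 27.
Best is 28.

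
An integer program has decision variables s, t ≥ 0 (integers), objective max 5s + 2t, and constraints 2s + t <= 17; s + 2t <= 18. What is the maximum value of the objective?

Relaxing integrality, the LP optimum is 42.50 at (s,t) = (8.5, 0), which is not an integer point.
(s,t)=(8,1) is feasible, giving 42.
(s,t)=(8,0) is feasible, giving 40.
(s,t)=(7,2) is feasible, giving 39.
The best lattice point is (8,1), giving 42.

42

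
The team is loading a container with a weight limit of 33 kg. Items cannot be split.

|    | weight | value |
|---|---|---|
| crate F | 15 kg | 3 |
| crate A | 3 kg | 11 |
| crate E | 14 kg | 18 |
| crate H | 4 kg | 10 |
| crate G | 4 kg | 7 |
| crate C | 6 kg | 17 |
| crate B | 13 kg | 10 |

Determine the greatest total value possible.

This is an integer program with binary decision variables.
Allowing fractional choices, the relaxed optimum would be about 64.5, but items are indivisible.
crate A + crate E + crate H + crate C: weight 3 + 14 + 4 + 6 = 27 ≤ 33, value 11 + 18 + 10 + 17 = 56.
crate A + crate E + crate H + crate G + crate C: weight 3 + 14 + 4 + 4 + 6 = 31 ≤ 33, value 11 + 18 + 10 + 7 + 17 = 63.
Best is crate A, crate E, crate H, crate G, and crate C with total value 63.

63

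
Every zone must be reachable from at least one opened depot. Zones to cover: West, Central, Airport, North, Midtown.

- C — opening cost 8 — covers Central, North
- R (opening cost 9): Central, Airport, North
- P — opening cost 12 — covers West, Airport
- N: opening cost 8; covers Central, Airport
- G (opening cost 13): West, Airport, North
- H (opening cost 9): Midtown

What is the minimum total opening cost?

This is a weighted set-cover instance.
The greedy cost-per-new-zone heuristic would pick R, H, and P for 30, but a cheaper cover exists.
Choose C, P, and H: together they cover West, Central, Airport, North, Midtown — every zone.
Total opening cost: 8 + 12 + 9 = 29.
No cover costs less than 29.

29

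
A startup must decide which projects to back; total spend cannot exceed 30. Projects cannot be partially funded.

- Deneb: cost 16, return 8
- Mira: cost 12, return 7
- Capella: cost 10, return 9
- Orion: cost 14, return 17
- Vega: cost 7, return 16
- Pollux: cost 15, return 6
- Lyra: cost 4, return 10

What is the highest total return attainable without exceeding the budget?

43

This is an integer program with binary decision variables.
Allowing fractional choices, the relaxed optimum would be about 47.5, but projects are indivisible.
Capella + Orion + Lyra: cost 10 + 14 + 4 = 28 ≤ 30, return 9 + 17 + 10 = 36.
Orion + Vega + Lyra: cost 14 + 7 + 4 = 25 ≤ 30, return 17 + 16 + 10 = 43.
Best is Orion, Vega, and Lyra with total return 43.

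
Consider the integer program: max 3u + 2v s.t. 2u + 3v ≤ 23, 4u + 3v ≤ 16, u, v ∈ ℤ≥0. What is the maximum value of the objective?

(u,v)=(4,0) is feasible, giving 12.
(u,v)=(3,1) is feasible, giving 11.
(u,v)=(3,0) is feasible, giving 9.
Maximum is 12 at (u,v)=(4,0).

12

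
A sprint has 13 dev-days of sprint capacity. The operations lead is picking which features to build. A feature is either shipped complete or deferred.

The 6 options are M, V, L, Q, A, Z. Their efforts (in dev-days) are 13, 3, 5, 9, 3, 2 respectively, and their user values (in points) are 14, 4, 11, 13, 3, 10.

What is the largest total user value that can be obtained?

This is an integer program with binary decision variables.
Allowing fractional choices, the relaxed optimum would be about 29.7, but features are indivisible.
L + A + Z: effort 5 + 3 + 2 = 10 ≤ 13, user value 11 + 3 + 10 = 24.
V + L + A + Z: effort 3 + 5 + 3 + 2 = 13 ≤ 13, user value 4 + 11 + 3 + 10 = 28.
V + L + Z: effort 3 + 5 + 2 = 10 ≤ 13, user value 4 + 11 + 10 = 25.
Best is V, L, A, and Z with total user value 28.

28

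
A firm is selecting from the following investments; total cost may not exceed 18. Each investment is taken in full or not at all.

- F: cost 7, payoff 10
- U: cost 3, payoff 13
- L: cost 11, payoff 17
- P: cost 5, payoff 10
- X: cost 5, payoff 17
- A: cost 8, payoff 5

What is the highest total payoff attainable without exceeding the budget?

40

Allowing fractional choices, the relaxed optimum would be about 47.7, but investments are indivisible.
F + U + X: cost 7 + 3 + 5 = 15 ≤ 18, payoff 10 + 13 + 17 = 40.
U + P + X: cost 3 + 5 + 5 = 13 ≤ 18, payoff 13 + 10 + 17 = 40.
The maximum payoff is 40; one optimal choice is U, P, and X.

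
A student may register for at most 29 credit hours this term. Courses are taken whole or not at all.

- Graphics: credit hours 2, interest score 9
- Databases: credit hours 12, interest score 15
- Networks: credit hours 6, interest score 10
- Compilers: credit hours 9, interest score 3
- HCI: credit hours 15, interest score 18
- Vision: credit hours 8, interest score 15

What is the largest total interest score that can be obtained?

49

Networks + HCI + Vision: credit hours 6 + 15 + 8 = 29 ≤ 29, interest score 10 + 18 + 15 = 43.
Graphics + Databases + Networks + Vision: credit hours 2 + 12 + 6 + 8 = 28 ≤ 29, interest score 9 + 15 + 10 + 15 = 49.
Best is Graphics, Databases, Networks, and Vision with total interest score 49.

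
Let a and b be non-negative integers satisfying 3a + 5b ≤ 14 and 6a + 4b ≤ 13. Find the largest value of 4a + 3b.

Relaxing integrality, the LP optimum is 9.50 at (a,b) = (0.5, 2.5), which is not an integer point.
(a,b)=(2,0): 3·2+5·0=6≤14, 6·2+4·0=12≤13, objective 8.
(a,b)=(1,1): 3·1+5·1=8≤14, 6·1+4·1=10≤13, objective 7.
(a,b)=(0,2): 3·0+5·2=10≤14, 6·0+4·2=8≤13, objective 6.
(a,b)=(1,0): 3·1+5·0=3≤14, 6·1+4·0=6≤13, objective 4.
No feasible integer point exceeds 8.

8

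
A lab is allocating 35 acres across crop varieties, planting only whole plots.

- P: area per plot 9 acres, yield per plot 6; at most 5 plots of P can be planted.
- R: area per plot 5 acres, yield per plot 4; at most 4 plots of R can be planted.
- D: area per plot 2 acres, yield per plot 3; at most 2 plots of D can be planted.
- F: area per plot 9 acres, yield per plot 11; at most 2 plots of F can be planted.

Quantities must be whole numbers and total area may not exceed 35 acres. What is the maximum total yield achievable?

37

Take 3×R, 1×D, and 2×F: area 35 ≤ 35, yield 3·4 + 1·3 + 2·11 = 37.
No other integer combination yields more.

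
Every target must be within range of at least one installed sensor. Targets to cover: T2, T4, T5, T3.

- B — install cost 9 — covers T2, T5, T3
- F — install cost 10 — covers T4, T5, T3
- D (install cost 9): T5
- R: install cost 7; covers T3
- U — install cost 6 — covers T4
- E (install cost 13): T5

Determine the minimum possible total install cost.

15

Choose B and U: together they cover T2, T4, T5, T3 — every target.
Total install cost: 9 + 6 = 15.
No cover costs less than 15.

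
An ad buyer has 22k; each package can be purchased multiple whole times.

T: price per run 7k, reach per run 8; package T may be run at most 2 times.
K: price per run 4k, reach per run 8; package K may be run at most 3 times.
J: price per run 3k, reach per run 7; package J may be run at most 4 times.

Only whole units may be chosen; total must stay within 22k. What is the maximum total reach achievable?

45

3×K and 3×J: price 21 ≤ 22, reach 3·8 + 3·7 = 45.
2×K and 4×J: price 20 ≤ 22, reach 2·8 + 4·7 = 44.
Best is 45.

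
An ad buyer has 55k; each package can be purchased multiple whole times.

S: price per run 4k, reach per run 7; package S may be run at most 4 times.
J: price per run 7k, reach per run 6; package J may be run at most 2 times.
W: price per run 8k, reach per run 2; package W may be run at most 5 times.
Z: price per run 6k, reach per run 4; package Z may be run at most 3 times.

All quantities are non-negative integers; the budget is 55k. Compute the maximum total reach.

4×S, 2×J, 1×W, and 2×Z: price 50 ≤ 55, reach 4·7 + 2·6 + 1·2 + 2·4 = 50.
4×S, 2×J, and 3×Z: price 48 ≤ 55, reach 4·7 + 2·6 + 3·4 = 52.
Best is 52.

52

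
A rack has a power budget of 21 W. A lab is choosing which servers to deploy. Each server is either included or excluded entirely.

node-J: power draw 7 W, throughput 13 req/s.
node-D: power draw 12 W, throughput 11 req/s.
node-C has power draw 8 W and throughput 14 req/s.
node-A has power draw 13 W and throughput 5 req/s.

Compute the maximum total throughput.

Take node-J and node-C: power draw 7 + 8 = 15 ≤ 21, throughput 13 + 14 = 27.
No other feasible combination does better.

27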